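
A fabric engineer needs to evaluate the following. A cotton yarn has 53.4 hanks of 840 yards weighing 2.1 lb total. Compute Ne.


Formula: Ne = hanks / mass_lb
Substituting: Ne = 53.4 / 2.1
Ne = 25.4

25.4 Ne


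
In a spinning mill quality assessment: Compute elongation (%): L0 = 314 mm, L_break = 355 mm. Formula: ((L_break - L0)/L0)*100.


Formula: Elongation (%) = ((L_break - L0) / L0) * 100
Step 1: Extension = 355 - 314 = 41 mm
Step 2: Elongation = (41 / 314) * 100
Step 3: Elongation = 0.130573 * 100 = 13.0573% ≈ 13.1%

13.1%


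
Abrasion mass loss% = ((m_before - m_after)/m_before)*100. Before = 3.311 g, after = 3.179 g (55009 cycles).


Formula: Mass loss% = ((m_before - m_after) / m_before) * 100
Step 1: Mass loss = 3.311 - 3.179 = 0.132 g
Step 2: Ratio = 0.132 / 3.311 = 0.0398671
Step 3: Mass loss% = 0.0398671 * 100 = 3.98671% ≈ 3.99%

3.99%


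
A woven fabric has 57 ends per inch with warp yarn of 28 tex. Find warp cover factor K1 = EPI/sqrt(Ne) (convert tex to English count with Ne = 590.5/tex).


Formula: K1 = EPI / sqrt(Ne), with Ne = 590.5 / tex_warp
Step 1: Ne = 590.5 / 28 = 21.089
Step 2: sqrt(Ne) = sqrt(21.089) = 4.5923
Step 3: K1 = 57 / 4.5923 = 12.4

12.4


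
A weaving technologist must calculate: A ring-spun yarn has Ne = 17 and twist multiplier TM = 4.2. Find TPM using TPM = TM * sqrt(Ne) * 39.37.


Formula: TPM = TM * sqrt(Ne) * 39.37
Step 1: sqrt(Ne) = sqrt(17) = 4.1231
Step 2: TM * sqrt(Ne) = 4.2 * 4.1231 = 17.317
Step 3: TPM = 17.317 * 39.37 = 682 twists/m

682 twists/m


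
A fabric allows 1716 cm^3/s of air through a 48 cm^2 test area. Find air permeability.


Formula: Air Permeability = Airflow / Test Area
AP = 1716 cm^3/s / 48 cm^2
AP = 35.8 cm^3/s/cm^2

35.8 cm^3/s/cm^2


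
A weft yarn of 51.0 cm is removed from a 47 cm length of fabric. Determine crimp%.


Formula: Crimp% = ((L_yarn - L_fabric) / L_fabric) * 100
Step 1: Extension = 51.0 - 47 = 4.0 cm
Step 2: Crimp% = (4.0 / 47) * 100
Step 3: Crimp% = 0.085106 * 100 = 8.5106% ≈ 8.5%

8.5%


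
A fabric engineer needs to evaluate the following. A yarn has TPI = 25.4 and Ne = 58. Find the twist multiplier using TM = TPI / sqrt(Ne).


Formula: TM = TPI / sqrt(Ne)
Step 1: sqrt(Ne) = sqrt(58) = 7.6158
Step 2: TM = 25.4 / 7.6158 = 3.34

3.34 TM


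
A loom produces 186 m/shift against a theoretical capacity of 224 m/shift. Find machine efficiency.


Formula: Efficiency% = (Actual output / Theoretical output) * 100
Efficiency% = (186 / 224) * 100
Efficiency% = 0.830357 * 100 = 83.0357% ≈ 83.0%

83.0%


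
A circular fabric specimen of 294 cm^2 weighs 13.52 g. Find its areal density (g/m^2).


Formula: GSM = mass_g / area_m2
Step 1: Convert area: 294 cm^2 = 294 / 10000 = 0.0294 m^2
Step 2: GSM = 13.52 g / 0.0294 m^2 = 459.9 g/m^2

459.9 g/m^2


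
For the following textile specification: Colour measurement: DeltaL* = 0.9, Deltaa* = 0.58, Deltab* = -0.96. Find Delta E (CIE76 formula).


Formula: Delta E = sqrt(dL*^2 + da*^2 + db*^2)
Step 1: dL*^2 = 0.9^2 = 0.81
Step 2: da*^2 = 0.58^2 = 0.3364
Step 3: db*^2 = (-0.96)^2 = 0.9216
Step 4: Sum = 0.81 + 0.3364 + 0.9216 = 2.068
Step 5: Delta E = sqrt(2.068) = 1.44

1.44 Delta E


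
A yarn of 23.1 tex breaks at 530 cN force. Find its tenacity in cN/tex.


Formula: Tenacity = Breaking force / Linear density
Tenacity = 530 cN / 23.1 tex
Tenacity = 22.94 cN/tex

22.94 cN/tex


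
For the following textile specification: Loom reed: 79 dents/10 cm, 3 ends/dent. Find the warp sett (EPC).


Formula: EPC = (dents per 10 cm * ends per dent) / 10
Step 1: Total ends per 10 cm = 79 * 3 = 237
Step 2: EPC = 237 / 10 = 23.7 ends/cm

23.7 ends/cm


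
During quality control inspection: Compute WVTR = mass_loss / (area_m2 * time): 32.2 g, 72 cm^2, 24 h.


Formula: WVTR = mass_loss / (area * time)
Step 1: Convert area: 72 cm^2 = 0.0072 m^2
Step 2: WVTR = 32.2 g / (0.0072 m^2 * 24 h)
Step 3: WVTR = 32.2 / 0.1728 = 186.3 g/m^2/h

186.3 g/m^2/h


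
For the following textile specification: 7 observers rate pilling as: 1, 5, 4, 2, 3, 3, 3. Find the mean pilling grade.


Formula: Mean = sum / count
Sum = 1 + 5 + 4 + 2 + 3 + 3 + 3 = 21
Mean = 21 / 7 = 3.0

3.0


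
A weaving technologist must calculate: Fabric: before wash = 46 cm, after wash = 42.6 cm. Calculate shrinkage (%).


Formula: Shrinkage% = ((L_before - L_after) / L_before) * 100
Step 1: Shrinkage = 46 - 42.6 = 3.4 cm
Step 2: Shrinkage% = (3.4 / 46) * 100
Step 3: Shrinkage% = 0.073913 * 100 = 7.3913% ≈ 7.4%

7.4%


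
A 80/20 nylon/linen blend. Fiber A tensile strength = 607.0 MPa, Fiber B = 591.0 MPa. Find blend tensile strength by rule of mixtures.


Formula: Blend property = (fraction_A * property_A) + (fraction_B * property_B)
Step 1: Contribution A = 80/100 * 607.0 MPa = 485.6 MPa
Step 2: Contribution B = 20/100 * 591.0 MPa = 118.2 MPa
Step 3: Blend tensile strength = 485.6 + 118.2 = 603.8 MPa

603.8 MPa


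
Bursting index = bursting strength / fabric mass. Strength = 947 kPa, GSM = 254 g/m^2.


Formula: Bursting Index = Bursting Strength / Fabric GSM
BI = 947 kPa / 254 g/m^2
BI = 3.728 kPa/(g/m^2)

3.728 kPa/(g/m^2)


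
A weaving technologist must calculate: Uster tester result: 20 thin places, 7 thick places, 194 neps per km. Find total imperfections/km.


Formula: Total = thin places + thick places + neps
Total = 20 + 7 + 194
Total = 221 imperfections/km

221 imperfections/km


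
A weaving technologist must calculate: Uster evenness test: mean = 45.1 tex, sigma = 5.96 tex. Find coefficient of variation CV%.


Formula: CV% = (standard deviation / mean) * 100
Step 1: Ratio = 5.96 / 45.1 = 0.132151
Step 2: CV% = 0.132151 * 100 = 13.2151% ≈ 13.2%

13.2%


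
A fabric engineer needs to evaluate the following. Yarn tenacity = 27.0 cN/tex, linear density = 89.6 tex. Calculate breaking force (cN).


Formula: Breaking force = Tenacity * Linear density
F = 27.0 cN/tex * 89.6 tex
F = 2419.20 cN

2419.20 cN


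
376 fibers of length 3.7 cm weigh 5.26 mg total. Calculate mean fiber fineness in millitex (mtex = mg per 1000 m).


Formula: fineness (mtex) = mass (mg) / total length (km) = (mass_mg / total_length_m) * 1000
Step 1: Convert fiber length: 3.7 cm = 0.037 m
Step 2: Total fiber length = 376 * 0.037 = 13.912 m
Step 3: Linear density = 5.26 mg / 13.912 m = 0.3781 mg/m
Step 4: fineness = 0.3781 * 1000 = 378.1 mtex

378.1 mtex


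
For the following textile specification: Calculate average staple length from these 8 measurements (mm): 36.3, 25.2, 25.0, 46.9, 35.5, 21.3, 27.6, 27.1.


Formula: Mean = sum of lengths / count
Sum = 36.3 + 25.2 + 25.0 + 46.9 + 35.5 + 21.3 + 27.6 + 27.1
Sum = 244.9 mm
Mean = 244.9 / 8 = 30.61 mm

30.61 mm


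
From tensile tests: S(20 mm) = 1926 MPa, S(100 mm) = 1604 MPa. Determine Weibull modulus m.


Formula: m = ln(L1/L2) / ln(S2/S1)
Step 1: ln(L1/L2) = ln(20/100) = -1.60944
Step 2: S2/S1 = 1604/1926 = 0.83281
Step 3: ln(S2/S1) = ln(0.83281) = -0.18295
Step 4: m = -1.60944 / -0.18295 = 8.80

8.80 (Weibull m)


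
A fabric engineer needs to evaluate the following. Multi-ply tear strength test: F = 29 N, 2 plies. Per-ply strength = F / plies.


Formula: Per-ply strength = Total force / Number of plies
Per-ply = 29 N / 2
Per-ply = 14.5 N

14.5 N


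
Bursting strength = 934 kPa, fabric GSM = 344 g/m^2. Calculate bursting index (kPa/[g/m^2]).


Formula: Bursting Index = Bursting Strength / Fabric GSM
BI = 934 kPa / 344 g/m^2
BI = 2.715 kPa/(g/m^2)

2.715 kPa/(g/m^2)


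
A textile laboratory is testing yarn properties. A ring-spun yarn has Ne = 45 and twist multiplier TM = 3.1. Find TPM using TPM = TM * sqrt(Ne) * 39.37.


Formula: TPM = TM * sqrt(Ne) * 39.37
Step 1: sqrt(Ne) = sqrt(45) = 6.7082
Step 2: TM * sqrt(Ne) = 3.1 * 6.7082 = 20.7954
Step 3: TPM = 20.7954 * 39.37 = 819 twists/m

819 twists/m


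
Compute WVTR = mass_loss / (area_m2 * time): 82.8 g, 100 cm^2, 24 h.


Formula: WVTR = mass_loss / (area * time)
Step 1: Convert area: 100 cm^2 = 0.01 m^2
Step 2: WVTR = 82.8 g / (0.01 m^2 * 24 h)
Step 3: WVTR = 82.8 / 0.24 = 345.0 g/m^2/h

345.0 g/m^2/h


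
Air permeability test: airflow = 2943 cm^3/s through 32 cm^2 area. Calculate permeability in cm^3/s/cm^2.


Formula: Air Permeability = Airflow / Test Area
AP = 2943 cm^3/s / 32 cm^2
AP = 92.0 cm^3/s/cm^2

92.0 cm^3/s/cm^2


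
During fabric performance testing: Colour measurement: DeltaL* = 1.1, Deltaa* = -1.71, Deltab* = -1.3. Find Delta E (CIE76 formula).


Formula: Delta E = sqrt(dL*^2 + da*^2 + db*^2)
Step 1: dL*^2 = 1.1^2 = 1.21
Step 2: da*^2 = (-1.71)^2 = 2.9241
Step 3: db*^2 = (-1.3)^2 = 1.69
Step 4: Sum = 1.21 + 2.9241 + 1.69 = 5.8241
Step 5: Delta E = sqrt(5.8241) = 2.41

2.41 Delta E


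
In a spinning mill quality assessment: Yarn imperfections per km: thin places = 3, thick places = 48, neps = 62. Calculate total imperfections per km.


Formula: Total = thin places + thick places + neps
Total = 3 + 48 + 62
Total = 113 imperfections/km

113 imperfections/km


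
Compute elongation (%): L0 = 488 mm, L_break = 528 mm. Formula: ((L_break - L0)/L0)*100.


Formula: Elongation (%) = ((L_break - L0) / L0) * 100
Step 1: Extension = 528 - 488 = 40 mm
Step 2: Elongation = (40 / 488) * 100
Step 3: Elongation = 0.081967 * 100 = 8.1967% ≈ 8.2%

8.2%


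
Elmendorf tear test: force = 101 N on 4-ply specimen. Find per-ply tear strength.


Formula: Per-ply strength = Total force / Number of plies
Per-ply = 101 N / 4
Per-ply = 25.25 N

25.25 N


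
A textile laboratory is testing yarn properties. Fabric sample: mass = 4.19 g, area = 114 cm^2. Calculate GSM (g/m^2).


Formula: GSM = mass_g / area_m2
Step 1: Convert area: 114 cm^2 = 114 / 10000 = 0.0114 m^2
Step 2: GSM = 4.19 g / 0.0114 m^2 = 367.5 g/m^2

367.5 g/m^2


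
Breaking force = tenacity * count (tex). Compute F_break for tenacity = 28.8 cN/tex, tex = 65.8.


Formula: Breaking force = Tenacity * Linear density
F = 28.8 cN/tex * 65.8 tex
F = 1895.04 cN

1895.04 cN


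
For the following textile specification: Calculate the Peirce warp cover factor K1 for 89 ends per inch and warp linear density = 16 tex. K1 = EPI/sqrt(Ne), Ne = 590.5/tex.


Formula: K1 = EPI / sqrt(Ne), with Ne = 590.5 / tex_warp
Step 1: Ne = 590.5 / 16 = 36.906
Step 2: sqrt(Ne) = sqrt(36.906) = 6.075
Step 3: K1 = 89 / 6.075 = 14.7

14.7


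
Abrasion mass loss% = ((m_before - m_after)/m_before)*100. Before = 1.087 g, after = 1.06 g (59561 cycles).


Formula: Mass loss% = ((m_before - m_after) / m_before) * 100
Step 1: Mass loss = 1.087 - 1.06 = 0.027 g
Step 2: Ratio = 0.027 / 1.087 = 0.024839
Step 3: Mass loss% = 0.024839 * 100 = 2.4839% ≈ 2.48%

2.48%


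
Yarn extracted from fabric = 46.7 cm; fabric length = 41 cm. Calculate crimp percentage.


Formula: Crimp% = ((L_yarn - L_fabric) / L_fabric) * 100
Step 1: Extension = 46.7 - 41 = 5.7 cm
Step 2: Crimp% = (5.7 / 41) * 100
Step 3: Crimp% = 0.139024 * 100 = 13.9024% ≈ 13.9%

13.9%


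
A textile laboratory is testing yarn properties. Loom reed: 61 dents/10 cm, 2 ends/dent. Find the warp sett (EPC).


Formula: EPC = (dents per 10 cm * ends per dent) / 10
Step 1: Total ends per 10 cm = 61 * 2 = 122
Step 2: EPC = 122 / 10 = 12.2 ends/cm

12.2 ends/cm


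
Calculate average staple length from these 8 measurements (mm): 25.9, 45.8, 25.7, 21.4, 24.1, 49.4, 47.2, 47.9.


Formula: Mean = sum of lengths / count
Sum = 25.9 + 45.8 + 25.7 + 21.4 + 24.1 + 49.4 + 47.2 + 47.9
Sum = 287.4 mm
Mean = 287.4 / 8 = 35.93 mm

35.93 mm


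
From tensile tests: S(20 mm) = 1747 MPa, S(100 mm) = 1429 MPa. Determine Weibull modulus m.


Formula: m = ln(L1/L2) / ln(S2/S1)
Step 1: ln(L1/L2) = ln(20/100) = -1.60944
Step 2: S2/S1 = 1429/1747 = 0.81797
Step 3: ln(S2/S1) = ln(0.81797) = -0.20093
Step 4: m = -1.60944 / -0.20093 = 8.01

8.01 (Weibull m)


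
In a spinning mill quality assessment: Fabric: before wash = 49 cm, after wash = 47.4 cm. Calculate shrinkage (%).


Formula: Shrinkage% = ((L_before - L_after) / L_before) * 100
Step 1: Shrinkage = 49 - 47.4 = 1.6 cm
Step 2: Shrinkage% = (1.6 / 49) * 100
Step 3: Shrinkage% = 0.032653 * 100 = 3.2653% ≈ 3.3%

3.3%


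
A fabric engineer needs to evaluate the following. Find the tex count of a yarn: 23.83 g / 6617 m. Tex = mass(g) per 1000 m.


Formula: Tex = (mass_g / length_m) * 1000
Substituting: Tex = (23.83 / 6617) * 1000
Intermediate: 23.83 / 6617 = 0.00360133 g/m
Tex = 0.00360133 * 1000 = 3.60 tex

3.60 tex


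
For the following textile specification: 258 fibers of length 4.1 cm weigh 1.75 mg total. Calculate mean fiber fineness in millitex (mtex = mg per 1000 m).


Formula: fineness (mtex) = mass (mg) / total length (km) = (mass_mg / total_length_m) * 1000
Step 1: Convert fiber length: 4.1 cm = 0.041 m
Step 2: Total fiber length = 258 * 0.041 = 10.578 m
Step 3: Linear density = 1.75 mg / 10.578 m = 0.1654 mg/m
Step 4: fineness = 0.1654 * 1000 = 165.4 mtex

165.4 mtex


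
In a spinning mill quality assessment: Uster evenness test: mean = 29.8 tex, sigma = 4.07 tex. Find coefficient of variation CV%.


Formula: CV% = (standard deviation / mean) * 100
Step 1: Ratio = 4.07 / 29.8 = 0.136577
Step 2: CV% = 0.136577 * 100 = 13.6577% ≈ 13.7%

13.7%


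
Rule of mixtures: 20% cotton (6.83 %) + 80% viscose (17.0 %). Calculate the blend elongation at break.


Formula: Blend property = (fraction_A * property_A) + (fraction_B * property_B)
Step 1: Contribution A = 20/100 * 6.83 % = 1.366 %
Step 2: Contribution B = 80/100 * 17.0 % = 13.6 %
Step 3: Blend elongation at break = 1.366 + 13.6 = 14.966 %

14.966 %


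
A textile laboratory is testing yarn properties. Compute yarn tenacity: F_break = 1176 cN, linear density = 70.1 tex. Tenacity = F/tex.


Formula: Tenacity = Breaking force / Linear density
Tenacity = 1176 cN / 70.1 tex
Tenacity = 16.78 cN/tex

16.78 cN/tex


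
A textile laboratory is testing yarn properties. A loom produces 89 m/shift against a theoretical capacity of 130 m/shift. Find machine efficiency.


Formula: Efficiency% = (Actual output / Theoretical output) * 100
Efficiency% = (89 / 130) * 100
Efficiency% = 0.684615 * 100 = 68.4615% ≈ 68.5%

68.5%


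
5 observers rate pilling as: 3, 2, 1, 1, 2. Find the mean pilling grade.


Formula: Mean = sum / count
Sum = 3 + 2 + 1 + 1 + 2 = 9
Mean = 9 / 5 = 1.8

1.8


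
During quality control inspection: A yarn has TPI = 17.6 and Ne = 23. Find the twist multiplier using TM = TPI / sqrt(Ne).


Formula: TM = TPI / sqrt(Ne)
Step 1: sqrt(Ne) = sqrt(23) = 4.7958
Step 2: TM = 17.6 / 4.7958 = 3.67

3.67 TM


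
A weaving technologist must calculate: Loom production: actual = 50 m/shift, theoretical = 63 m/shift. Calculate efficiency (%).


Formula: Efficiency% = (Actual output / Theoretical output) * 100
Efficiency% = (50 / 63) * 100
Efficiency% = 0.793651 * 100 = 79.3651% ≈ 79.4%

79.4%


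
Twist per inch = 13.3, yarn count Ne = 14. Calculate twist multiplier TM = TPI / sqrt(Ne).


Formula: TM = TPI / sqrt(Ne)
Step 1: sqrt(Ne) = sqrt(14) = 3.7417
Step 2: TM = 13.3 / 3.7417 = 3.55

3.55 TM


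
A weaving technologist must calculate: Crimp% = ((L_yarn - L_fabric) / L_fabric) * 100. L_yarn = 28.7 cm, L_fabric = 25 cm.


Formula: Crimp% = ((L_yarn - L_fabric) / L_fabric) * 100
Step 1: Extension = 28.7 - 25 = 3.7 cm
Step 2: Crimp% = (3.7 / 25) * 100
Step 3: Crimp% = 0.148 * 100 = 14.8%

14.8%


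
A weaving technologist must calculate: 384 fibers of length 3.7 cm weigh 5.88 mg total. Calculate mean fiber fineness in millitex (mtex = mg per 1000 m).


Formula: fineness (mtex) = mass (mg) / total length (km) = (mass_mg / total_length_m) * 1000
Step 1: Convert fiber length: 3.7 cm = 0.037 m
Step 2: Total fiber length = 384 * 0.037 = 14.208 m
Step 3: Linear density = 5.88 mg / 14.208 m = 0.4139 mg/m
Step 4: fineness = 0.4139 * 1000 = 413.9 mtex

413.9 mtex


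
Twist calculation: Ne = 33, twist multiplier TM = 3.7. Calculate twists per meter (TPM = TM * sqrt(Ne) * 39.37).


Formula: TPM = TM * sqrt(Ne) * 39.37
Step 1: sqrt(Ne) = sqrt(33) = 5.7446
Step 2: TM * sqrt(Ne) = 3.7 * 5.7446 = 21.255
Step 3: TPM = 21.255 * 39.37 = 837 twists/m

837 twists/m


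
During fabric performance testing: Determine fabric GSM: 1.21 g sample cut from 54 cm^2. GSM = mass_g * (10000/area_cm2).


Formula: GSM = mass_g / area_m2
Step 1: Convert area: 54 cm^2 = 54 / 10000 = 0.0054 m^2
Step 2: GSM = 1.21 g / 0.0054 m^2 = 224.1 g/m^2

224.1 g/m^2


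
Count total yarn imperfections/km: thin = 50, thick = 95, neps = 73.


Formula: Total = thin places + thick places + neps
Total = 50 + 95 + 73
Total = 218 imperfections/km

218 imperfections/km


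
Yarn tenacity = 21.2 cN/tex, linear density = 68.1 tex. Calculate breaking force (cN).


Formula: Breaking force = Tenacity * Linear density
F = 21.2 cN/tex * 68.1 tex
F = 1443.72 cN

1443.72 cN


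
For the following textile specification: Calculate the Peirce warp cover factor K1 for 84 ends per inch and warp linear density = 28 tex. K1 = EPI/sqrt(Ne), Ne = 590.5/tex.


Formula: K1 = EPI / sqrt(Ne), with Ne = 590.5 / tex_warp
Step 1: Ne = 590.5 / 28 = 21.089
Step 2: sqrt(Ne) = sqrt(21.089) = 4.5923
Step 3: K1 = 84 / 4.5923 = 18.3

18.3


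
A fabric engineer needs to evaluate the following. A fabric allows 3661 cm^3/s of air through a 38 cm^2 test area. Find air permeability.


Formula: Air Permeability = Airflow / Test Area
AP = 3661 cm^3/s / 38 cm^2
AP = 96.3 cm^3/s/cm^2

96.3 cm^3/s/cm^2


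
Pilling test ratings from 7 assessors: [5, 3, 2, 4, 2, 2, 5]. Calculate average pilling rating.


Formula: Mean = sum / count
Sum = 5 + 3 + 2 + 4 + 2 + 2 + 5 = 23
Mean = 23 / 7 = 3.3

3.3


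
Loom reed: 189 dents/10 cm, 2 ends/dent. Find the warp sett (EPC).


Formula: EPC = (dents per 10 cm * ends per dent) / 10
Step 1: Total ends per 10 cm = 189 * 2 = 378
Step 2: EPC = 378 / 10 = 37.8 ends/cm

37.8 ends/cm


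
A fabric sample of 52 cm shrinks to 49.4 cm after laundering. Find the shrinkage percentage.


Formula: Shrinkage% = ((L_before - L_after) / L_before) * 100
Step 1: Shrinkage = 52 - 49.4 = 2.6 cm
Step 2: Shrinkage% = (2.6 / 52) * 100
Step 3: Shrinkage% = 0.05 * 100 = 5.0%

5.0%


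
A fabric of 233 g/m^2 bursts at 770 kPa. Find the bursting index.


Formula: Bursting Index = Bursting Strength / Fabric GSM
BI = 770 kPa / 233 g/m^2
BI = 3.305 kPa/(g/m^2)

3.305 kPa/(g/m^2)


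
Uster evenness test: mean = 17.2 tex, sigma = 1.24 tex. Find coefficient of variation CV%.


Formula: CV% = (standard deviation / mean) * 100
Step 1: Ratio = 1.24 / 17.2 = 0.072093
Step 2: CV% = 0.072093 * 100 = 7.2093% ≈ 7.2%

7.2%


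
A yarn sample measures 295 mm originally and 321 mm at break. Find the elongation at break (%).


Formula: Elongation (%) = ((L_break - L0) / L0) * 100
Step 1: Extension = 321 - 295 = 26 mm
Step 2: Elongation = (26 / 295) * 100
Step 3: Elongation = 0.088136 * 100 = 8.8136% ≈ 8.8%

8.8%


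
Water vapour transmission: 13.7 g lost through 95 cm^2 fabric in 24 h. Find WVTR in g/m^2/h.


Formula: WVTR = mass_loss / (area * time)
Step 1: Convert area: 95 cm^2 = 0.0095 m^2
Step 2: WVTR = 13.7 g / (0.0095 m^2 * 24 h)
Step 3: WVTR = 13.7 / 0.228 = 60.1 g/m^2/h

60.1 g/m^2/h


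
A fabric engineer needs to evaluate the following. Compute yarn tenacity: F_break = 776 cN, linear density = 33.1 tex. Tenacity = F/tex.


Formula: Tenacity = Breaking force / Linear density
Tenacity = 776 cN / 33.1 tex
Tenacity = 23.44 cN/tex

23.44 cN/tex


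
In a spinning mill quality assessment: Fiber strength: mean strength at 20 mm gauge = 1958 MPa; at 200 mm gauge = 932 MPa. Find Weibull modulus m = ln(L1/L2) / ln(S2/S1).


Formula: m = ln(L1/L2) / ln(S2/S1)
Step 1: ln(L1/L2) = ln(20/200) = -2.30259
Step 2: S2/S1 = 932/1958 = 0.476
Step 3: ln(S2/S1) = ln(0.476) = -0.74234
Step 4: m = -2.30259 / -0.74234 = 3.10

3.10 (Weibull m)


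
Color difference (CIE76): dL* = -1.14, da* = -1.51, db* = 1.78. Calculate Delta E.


Formula: Delta E = sqrt(dL*^2 + da*^2 + db*^2)
Step 1: dL*^2 = (-1.14)^2 = 1.2996
Step 2: da*^2 = (-1.51)^2 = 2.2801
Step 3: db*^2 = 1.78^2 = 3.1684
Step 4: Sum = 1.2996 + 2.2801 + 3.1684 = 6.7481
Step 5: Delta E = sqrt(6.7481) = 2.6

2.6 Delta E


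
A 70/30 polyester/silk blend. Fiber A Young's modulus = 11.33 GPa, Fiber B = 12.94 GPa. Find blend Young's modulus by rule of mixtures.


Formula: Blend property = (fraction_A * property_A) + (fraction_B * property_B)
Step 1: Contribution A = 70/100 * 11.33 GPa = 7.931 GPa
Step 2: Contribution B = 30/100 * 12.94 GPa = 3.882 GPa
Step 3: Blend Young's modulus = 7.931 + 3.882 = 11.813 GPa

11.813 GPa


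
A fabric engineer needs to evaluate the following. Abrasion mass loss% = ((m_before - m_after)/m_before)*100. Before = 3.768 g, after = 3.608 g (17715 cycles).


Formula: Mass loss% = ((m_before - m_after) / m_before) * 100
Step 1: Mass loss = 3.768 - 3.608 = 0.16 g
Step 2: Ratio = 0.16 / 3.768 = 0.0424628
Step 3: Mass loss% = 0.0424628 * 100 = 4.24628% ≈ 4.25%

4.25%


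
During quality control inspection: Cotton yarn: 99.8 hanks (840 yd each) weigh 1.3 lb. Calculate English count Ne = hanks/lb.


Formula: Ne = hanks / mass_lb
Substituting: Ne = 99.8 / 1.3
Ne = 76.8

76.8 Ne


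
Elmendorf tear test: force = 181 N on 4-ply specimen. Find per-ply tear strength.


Formula: Per-ply strength = Total force / Number of plies
Per-ply = 181 N / 4
Per-ply = 45.25 N

45.25 N


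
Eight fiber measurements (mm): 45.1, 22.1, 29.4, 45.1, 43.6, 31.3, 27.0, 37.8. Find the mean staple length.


Formula: Mean = sum of lengths / count
Sum = 45.1 + 22.1 + 29.4 + 45.1 + 43.6 + 31.3 + 27.0 + 37.8
Sum = 281.4 mm
Mean = 281.4 / 8 = 35.18 mm

35.18 mm


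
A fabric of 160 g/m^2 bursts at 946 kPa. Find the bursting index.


Formula: Bursting Index = Bursting Strength / Fabric GSM
BI = 946 kPa / 160 g/m^2
BI = 5.913 kPa/(g/m^2)

5.913 kPa/(g/m^2)


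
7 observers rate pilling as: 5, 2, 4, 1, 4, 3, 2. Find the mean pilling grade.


Formula: Mean = sum / count
Sum = 5 + 2 + 4 + 1 + 4 + 3 + 2 = 21
Mean = 21 / 7 = 3.0

3.0


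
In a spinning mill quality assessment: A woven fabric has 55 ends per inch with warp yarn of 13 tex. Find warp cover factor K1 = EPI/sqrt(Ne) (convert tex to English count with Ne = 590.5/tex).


Formula: K1 = EPI / sqrt(Ne), with Ne = 590.5 / tex_warp
Step 1: Ne = 590.5 / 13 = 45.423
Step 2: sqrt(Ne) = sqrt(45.423) = 6.7397
Step 3: K1 = 55 / 6.7397 = 8.2

8.2


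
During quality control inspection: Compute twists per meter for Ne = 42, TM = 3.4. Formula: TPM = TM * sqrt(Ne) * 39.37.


Formula: TPM = TM * sqrt(Ne) * 39.37
Step 1: sqrt(Ne) = sqrt(42) = 6.4807
Step 2: TM * sqrt(Ne) = 3.4 * 6.4807 = 22.0344
Step 3: TPM = 22.0344 * 39.37 = 867 twists/m

867 twists/m


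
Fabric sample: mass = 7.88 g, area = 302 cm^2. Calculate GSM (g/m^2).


Formula: GSM = mass_g / area_m2
Step 1: Convert area: 302 cm^2 = 302 / 10000 = 0.0302 m^2
Step 2: GSM = 7.88 g / 0.0302 m^2 = 260.9 g/m^2

260.9 g/m^2


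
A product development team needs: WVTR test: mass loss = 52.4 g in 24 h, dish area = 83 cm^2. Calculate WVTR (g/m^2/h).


Formula: WVTR = mass_loss / (area * time)
Step 1: Convert area: 83 cm^2 = 0.0083 m^2
Step 2: WVTR = 52.4 g / (0.0083 m^2 * 24 h)
Step 3: WVTR = 52.4 / 0.1992 = 263.1 g/m^2/h

263.1 g/m^2/h


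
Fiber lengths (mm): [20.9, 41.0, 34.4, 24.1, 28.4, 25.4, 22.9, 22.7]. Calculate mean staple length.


Formula: Mean = sum of lengths / count
Sum = 20.9 + 41.0 + 34.4 + 24.1 + 28.4 + 25.4 + 22.9 + 22.7
Sum = 219.8 mm
Mean = 219.8 / 8 = 27.48 mm

27.48 mm


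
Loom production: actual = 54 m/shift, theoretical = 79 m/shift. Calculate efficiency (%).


Formula: Efficiency% = (Actual output / Theoretical output) * 100
Efficiency% = (54 / 79) * 100
Efficiency% = 0.683544 * 100 = 68.3544% ≈ 68.4%

68.4%


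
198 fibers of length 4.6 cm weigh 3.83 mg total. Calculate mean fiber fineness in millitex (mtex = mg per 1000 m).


Formula: fineness (mtex) = mass (mg) / total length (km) = (mass_mg / total_length_m) * 1000
Step 1: Convert fiber length: 4.6 cm = 0.046 m
Step 2: Total fiber length = 198 * 0.046 = 9.108 m
Step 3: Linear density = 3.83 mg / 9.108 m = 0.4205 mg/m
Step 4: fineness = 0.4205 * 1000 = 420.5 mtex

420.5 mtex


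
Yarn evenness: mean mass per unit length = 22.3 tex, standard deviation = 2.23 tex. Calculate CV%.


Formula: CV% = (standard deviation / mean) * 100
Step 1: Ratio = 2.23 / 22.3 = 0.1
Step 2: CV% = 0.1 * 100 = 10.0%

10.0%


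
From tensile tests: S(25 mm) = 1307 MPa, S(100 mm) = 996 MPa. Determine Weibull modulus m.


Formula: m = ln(L1/L2) / ln(S2/S1)
Step 1: ln(L1/L2) = ln(25/100) = -1.38629
Step 2: S2/S1 = 996/1307 = 0.76205
Step 3: ln(S2/S1) = ln(0.76205) = -0.27174
Step 4: m = -1.38629 / -0.27174 = 5.10

5.10 (Weibull m)


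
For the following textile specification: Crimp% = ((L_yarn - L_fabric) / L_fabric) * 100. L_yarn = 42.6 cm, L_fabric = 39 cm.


Formula: Crimp% = ((L_yarn - L_fabric) / L_fabric) * 100
Step 1: Extension = 42.6 - 39 = 3.6 cm
Step 2: Crimp% = (3.6 / 39) * 100
Step 3: Crimp% = 0.092308 * 100 = 9.2308% ≈ 9.2%

9.2%


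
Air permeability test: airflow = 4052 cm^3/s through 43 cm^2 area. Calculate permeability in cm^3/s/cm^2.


Formula: Air Permeability = Airflow / Test Area
AP = 4052 cm^3/s / 43 cm^2
AP = 94.2 cm^3/s/cm^2

94.2 cm^3/s/cm^2


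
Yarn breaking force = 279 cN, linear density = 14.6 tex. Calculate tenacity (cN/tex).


Formula: Tenacity = Breaking force / Linear density
Tenacity = 279 cN / 14.6 tex
Tenacity = 19.11 cN/tex

19.11 cN/tex


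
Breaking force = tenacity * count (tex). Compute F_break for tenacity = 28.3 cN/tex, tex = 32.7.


Formula: Breaking force = Tenacity * Linear density
F = 28.3 cN/tex * 32.7 tex
F = 925.41 cN

925.41 cN


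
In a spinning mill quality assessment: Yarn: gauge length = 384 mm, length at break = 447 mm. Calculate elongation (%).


Formula: Elongation (%) = ((L_break - L0) / L0) * 100
Step 1: Extension = 447 - 384 = 63 mm
Step 2: Elongation = (63 / 384) * 100
Step 3: Elongation = 0.164063 * 100 = 16.4063% ≈ 16.4%

16.4%


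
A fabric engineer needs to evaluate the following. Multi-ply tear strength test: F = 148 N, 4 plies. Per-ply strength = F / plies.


Formula: Per-ply strength = Total force / Number of plies
Per-ply = 148 N / 4
Per-ply = 37 N

37 N


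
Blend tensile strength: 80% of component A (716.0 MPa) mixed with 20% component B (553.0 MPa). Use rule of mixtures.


Formula: Blend property = (fraction_A * property_A) + (fraction_B * property_B)
Step 1: Contribution A = 80/100 * 716.0 MPa = 572.8 MPa
Step 2: Contribution B = 20/100 * 553.0 MPa = 110.6 MPa
Step 3: Blend tensile strength = 572.8 + 110.6 = 683.4 MPa

683.4 MPa


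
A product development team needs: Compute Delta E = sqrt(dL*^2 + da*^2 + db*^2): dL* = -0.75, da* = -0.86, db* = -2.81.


Formula: Delta E = sqrt(dL*^2 + da*^2 + db*^2)
Step 1: dL*^2 = (-0.75)^2 = 0.5625
Step 2: da*^2 = (-0.86)^2 = 0.7396
Step 3: db*^2 = (-2.81)^2 = 7.8961
Step 4: Sum = 0.5625 + 0.7396 + 7.8961 = 9.1982
Step 5: Delta E = sqrt(9.1982) = 3.03

3.03 Delta E


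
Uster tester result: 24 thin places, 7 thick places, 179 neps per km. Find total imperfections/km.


Formula: Total = thin places + thick places + neps
Total = 24 + 7 + 179
Total = 210 imperfections/km

210 imperfections/km


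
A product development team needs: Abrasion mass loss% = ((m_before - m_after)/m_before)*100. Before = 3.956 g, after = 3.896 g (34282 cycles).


Formula: Mass loss% = ((m_before - m_after) / m_before) * 100
Step 1: Mass loss = 3.956 - 3.896 = 0.06 g
Step 2: Ratio = 0.06 / 3.956 = 0.0151668
Step 3: Mass loss% = 0.0151668 * 100 = 1.51668% ≈ 1.52%

1.52%


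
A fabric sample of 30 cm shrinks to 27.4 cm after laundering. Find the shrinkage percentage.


Formula: Shrinkage% = ((L_before - L_after) / L_before) * 100
Step 1: Shrinkage = 30 - 27.4 = 2.6 cm
Step 2: Shrinkage% = (2.6 / 30) * 100
Step 3: Shrinkage% = 0.086667 * 100 = 8.6667% ≈ 8.7%

8.7%


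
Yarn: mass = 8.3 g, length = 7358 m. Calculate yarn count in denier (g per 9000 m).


Formula: den = (mass_g / length_m) * 9000
Substituting: den = (8.3 / 7358) * 9000
Intermediate: 8.3 / 7358 = 0.00112802 g/m
den = 0.00112802 * 9000 = 10.2 denier

10.2 denier


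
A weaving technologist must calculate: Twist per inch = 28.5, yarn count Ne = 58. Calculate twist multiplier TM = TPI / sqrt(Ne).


Formula: TM = TPI / sqrt(Ne)
Step 1: sqrt(Ne) = sqrt(58) = 7.6158
Step 2: TM = 28.5 / 7.6158 = 3.74

3.74 TM


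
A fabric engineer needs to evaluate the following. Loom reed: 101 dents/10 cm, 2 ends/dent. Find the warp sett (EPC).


Formula: EPC = (dents per 10 cm * ends per dent) / 10
Step 1: Total ends per 10 cm = 101 * 2 = 202
Step 2: EPC = 202 / 10 = 20.2 ends/cm

20.2 ends/cm


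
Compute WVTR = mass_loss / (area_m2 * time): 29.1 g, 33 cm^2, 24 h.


Formula: WVTR = mass_loss / (area * time)
Step 1: Convert area: 33 cm^2 = 0.0033 m^2
Step 2: WVTR = 29.1 g / (0.0033 m^2 * 24 h)
Step 3: WVTR = 29.1 / 0.0792 = 367.4 g/m^2/h

367.4 g/m^2/h


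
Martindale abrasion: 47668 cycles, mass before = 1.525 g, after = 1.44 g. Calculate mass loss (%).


Formula: Mass loss% = ((m_before - m_after) / m_before) * 100
Step 1: Mass loss = 1.525 - 1.44 = 0.085 g
Step 2: Ratio = 0.085 / 1.525 = 0.0557377
Step 3: Mass loss% = 0.0557377 * 100 = 5.57377% ≈ 5.57%

5.57%


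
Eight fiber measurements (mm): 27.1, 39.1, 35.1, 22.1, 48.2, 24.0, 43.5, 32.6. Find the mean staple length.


Formula: Mean = sum of lengths / count
Sum = 27.1 + 39.1 + 35.1 + 22.1 + 48.2 + 24.0 + 43.5 + 32.6
Sum = 271.7 mm
Mean = 271.7 / 8 = 33.96 mm

33.96 mm


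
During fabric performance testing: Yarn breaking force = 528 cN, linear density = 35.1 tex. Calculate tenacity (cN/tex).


Formula: Tenacity = Breaking force / Linear density
Tenacity = 528 cN / 35.1 tex
Tenacity = 15.04 cN/tex

15.04 cN/tex


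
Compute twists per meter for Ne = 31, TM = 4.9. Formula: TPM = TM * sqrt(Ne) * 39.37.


Formula: TPM = TM * sqrt(Ne) * 39.37
Step 1: sqrt(Ne) = sqrt(31) = 5.5678
Step 2: TM * sqrt(Ne) = 4.9 * 5.5678 = 27.2822
Step 3: TPM = 27.2822 * 39.37 = 1074 twists/m

1074 twists/m


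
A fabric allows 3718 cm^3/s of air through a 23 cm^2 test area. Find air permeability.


Formula: Air Permeability = Airflow / Test Area
AP = 3718 cm^3/s / 23 cm^2
AP = 161.7 cm^3/s/cm^2

161.7 cm^3/s/cm^2


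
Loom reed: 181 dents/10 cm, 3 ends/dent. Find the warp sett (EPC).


Formula: EPC = (dents per 10 cm * ends per dent) / 10
Step 1: Total ends per 10 cm = 181 * 3 = 543
Step 2: EPC = 543 / 10 = 54.3 ends/cm

54.3 ends/cm


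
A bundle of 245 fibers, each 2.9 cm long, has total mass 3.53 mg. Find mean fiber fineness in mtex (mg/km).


Formula: fineness (mtex) = mass (mg) / total length (km) = (mass_mg / total_length_m) * 1000
Step 1: Convert fiber length: 2.9 cm = 0.029 m
Step 2: Total fiber length = 245 * 0.029 = 7.105 m
Step 3: Linear density = 3.53 mg / 7.105 m = 0.4968 mg/m
Step 4: fineness = 0.4968 * 1000 = 496.8 mtex

496.8 mtex


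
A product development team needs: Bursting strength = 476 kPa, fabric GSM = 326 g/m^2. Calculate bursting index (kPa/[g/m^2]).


Formula: Bursting Index = Bursting Strength / Fabric GSM
BI = 476 kPa / 326 g/m^2
BI = 1.460 kPa/(g/m^2)

1.460 kPa/(g/m^2)


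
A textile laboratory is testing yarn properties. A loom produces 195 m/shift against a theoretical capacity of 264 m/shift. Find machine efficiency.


Formula: Efficiency% = (Actual output / Theoretical output) * 100
Efficiency% = (195 / 264) * 100
Efficiency% = 0.738636 * 100 = 73.8636% ≈ 73.9%

73.9%


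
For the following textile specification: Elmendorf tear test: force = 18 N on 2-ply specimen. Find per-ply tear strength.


Formula: Per-ply strength = Total force / Number of plies
Per-ply = 18 N / 2
Per-ply = 9 N

9 N


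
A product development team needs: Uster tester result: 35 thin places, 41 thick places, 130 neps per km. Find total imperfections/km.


Formula: Total = thin places + thick places + neps
Total = 35 + 41 + 130
Total = 206 imperfections/km

206 imperfections/km


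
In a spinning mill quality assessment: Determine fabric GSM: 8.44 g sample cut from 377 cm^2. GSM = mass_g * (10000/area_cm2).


Formula: GSM = mass_g / area_m2
Step 1: Convert area: 377 cm^2 = 377 / 10000 = 0.0377 m^2
Step 2: GSM = 8.44 g / 0.0377 m^2 = 223.9 g/m^2

223.9 g/m^2


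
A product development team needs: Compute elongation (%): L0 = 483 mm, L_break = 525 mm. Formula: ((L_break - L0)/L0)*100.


Formula: Elongation (%) = ((L_break - L0) / L0) * 100
Step 1: Extension = 525 - 483 = 42 mm
Step 2: Elongation = (42 / 483) * 100
Step 3: Elongation = 0.086957 * 100 = 8.6957% ≈ 8.7%

8.7%


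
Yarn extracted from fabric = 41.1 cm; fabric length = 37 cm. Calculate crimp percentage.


Formula: Crimp% = ((L_yarn - L_fabric) / L_fabric) * 100
Step 1: Extension = 41.1 - 37 = 4.1 cm
Step 2: Crimp% = (4.1 / 37) * 100
Step 3: Crimp% = 0.110811 * 100 = 11.0811% ≈ 11.1%

11.1%


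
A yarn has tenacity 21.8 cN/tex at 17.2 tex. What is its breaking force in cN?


Formula: Breaking force = Tenacity * Linear density
F = 21.8 cN/tex * 17.2 tex
F = 374.96 cN

374.96 cN


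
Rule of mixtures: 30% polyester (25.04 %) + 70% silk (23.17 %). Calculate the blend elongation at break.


Formula: Blend property = (fraction_A * property_A) + (fraction_B * property_B)
Step 1: Contribution A = 30/100 * 25.04 % = 7.512 %
Step 2: Contribution B = 70/100 * 23.17 % = 16.219 %
Step 3: Blend elongation at break = 7.512 + 16.219 = 23.731 %

23.731 %


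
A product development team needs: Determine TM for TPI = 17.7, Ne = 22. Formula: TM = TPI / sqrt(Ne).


Formula: TM = TPI / sqrt(Ne)
Step 1: sqrt(Ne) = sqrt(22) = 4.6904
Step 2: TM = 17.7 / 4.6904 = 3.77

3.77 TM


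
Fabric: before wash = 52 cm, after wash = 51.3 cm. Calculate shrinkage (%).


Formula: Shrinkage% = ((L_before - L_after) / L_before) * 100
Step 1: Shrinkage = 52 - 51.3 = 0.7 cm
Step 2: Shrinkage% = (0.7 / 52) * 100
Step 3: Shrinkage% = 0.013462 * 100 = 1.3462% ≈ 1.3%

1.3%


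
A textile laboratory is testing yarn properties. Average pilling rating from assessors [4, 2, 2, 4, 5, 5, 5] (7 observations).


Formula: Mean = sum / count
Sum = 4 + 2 + 2 + 4 + 5 + 5 + 5 = 27
Mean = 27 / 7 = 3.9

3.9


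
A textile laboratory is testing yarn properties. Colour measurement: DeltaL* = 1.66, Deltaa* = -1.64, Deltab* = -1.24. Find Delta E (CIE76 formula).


Formula: Delta E = sqrt(dL*^2 + da*^2 + db*^2)
Step 1: dL*^2 = 1.66^2 = 2.7556
Step 2: da*^2 = (-1.64)^2 = 2.6896
Step 3: db*^2 = (-1.24)^2 = 1.5376
Step 4: Sum = 2.7556 + 2.6896 + 1.5376 = 6.9828
Step 5: Delta E = sqrt(6.9828) = 2.64

2.64 Delta E


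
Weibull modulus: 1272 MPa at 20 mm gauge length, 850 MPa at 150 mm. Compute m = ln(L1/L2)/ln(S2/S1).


Formula: m = ln(L1/L2) / ln(S2/S1)
Step 1: ln(L1/L2) = ln(20/150) = -2.01490
Step 2: S2/S1 = 850/1272 = 0.66824
Step 3: ln(S2/S1) = ln(0.66824) = -0.40311
Step 4: m = -2.01490 / -0.40311 = 5.00

5.00 (Weibull m)


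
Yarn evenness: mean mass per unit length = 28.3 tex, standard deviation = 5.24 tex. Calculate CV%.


Formula: CV% = (standard deviation / mean) * 100
Step 1: Ratio = 5.24 / 28.3 = 0.185159
Step 2: CV% = 0.185159 * 100 = 18.5159% ≈ 18.5%

18.5%


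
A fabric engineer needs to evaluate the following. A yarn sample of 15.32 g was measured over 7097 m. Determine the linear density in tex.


Formula: Tex = (mass_g / length_m) * 1000
Substituting: Tex = (15.32 / 7097) * 1000
Intermediate: 15.32 / 7097 = 0.00215866 g/m
Tex = 0.00215866 * 1000 = 2.16 tex

2.16 tex


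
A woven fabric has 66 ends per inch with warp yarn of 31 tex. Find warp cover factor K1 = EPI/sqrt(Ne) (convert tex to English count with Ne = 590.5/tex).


Formula: K1 = EPI / sqrt(Ne), with Ne = 590.5 / tex_warp
Step 1: Ne = 590.5 / 31 = 19.048
Step 2: sqrt(Ne) = sqrt(19.048) = 4.3644
Step 3: K1 = 66 / 4.3644 = 15.1

15.1


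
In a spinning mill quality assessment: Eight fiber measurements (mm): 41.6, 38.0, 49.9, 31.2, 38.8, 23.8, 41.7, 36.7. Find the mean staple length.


Formula: Mean = sum of lengths / count
Sum = 41.6 + 38.0 + 49.9 + 31.2 + 38.8 + 23.8 + 41.7 + 36.7
Sum = 301.7 mm
Mean = 301.7 / 8 = 37.71 mm

37.71 mm


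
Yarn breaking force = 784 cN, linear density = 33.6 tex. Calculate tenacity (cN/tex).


Formula: Tenacity = Breaking force / Linear density
Tenacity = 784 cN / 33.6 tex
Tenacity = 23.33 cN/tex

23.33 cN/tex


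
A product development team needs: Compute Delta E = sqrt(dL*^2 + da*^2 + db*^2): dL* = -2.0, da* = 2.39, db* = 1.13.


Formula: Delta E = sqrt(dL*^2 + da*^2 + db*^2)
Step 1: dL*^2 = (-2.0)^2 = 4.0
Step 2: da*^2 = 2.39^2 = 5.7121
Step 3: db*^2 = 1.13^2 = 1.2769
Step 4: Sum = 4.0 + 5.7121 + 1.2769 = 10.989
Step 5: Delta E = sqrt(10.989) = 3.31

3.31 Delta E


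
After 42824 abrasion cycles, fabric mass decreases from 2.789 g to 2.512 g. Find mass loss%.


Formula: Mass loss% = ((m_before - m_after) / m_before) * 100
Step 1: Mass loss = 2.789 - 2.512 = 0.277 g
Step 2: Ratio = 0.277 / 2.789 = 0.0993188
Step 3: Mass loss% = 0.0993188 * 100 = 9.93188% ≈ 9.93%

9.93%


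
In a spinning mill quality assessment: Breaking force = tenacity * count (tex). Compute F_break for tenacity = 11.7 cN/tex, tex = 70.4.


Formula: Breaking force = Tenacity * Linear density
F = 11.7 cN/tex * 70.4 tex
F = 823.68 cN

823.68 cN


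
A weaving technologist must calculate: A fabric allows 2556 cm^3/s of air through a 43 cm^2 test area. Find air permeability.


Formula: Air Permeability = Airflow / Test Area
AP = 2556 cm^3/s / 43 cm^2
AP = 59.4 cm^3/s/cm^2

59.4 cm^3/s/cm^2


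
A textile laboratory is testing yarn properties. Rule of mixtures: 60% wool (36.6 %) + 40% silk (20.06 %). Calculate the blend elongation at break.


Formula: Blend property = (fraction_A * property_A) + (fraction_B * property_B)
Step 1: Contribution A = 60/100 * 36.6 % = 21.96 %
Step 2: Contribution B = 40/100 * 20.06 % = 8.024 %
Step 3: Blend elongation at break = 21.96 + 8.024 = 29.984 %

29.984 %


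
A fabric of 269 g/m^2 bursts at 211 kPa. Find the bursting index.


Formula: Bursting Index = Bursting Strength / Fabric GSM
BI = 211 kPa / 269 g/m^2
BI = 0.784 kPa/(g/m^2)

0.784 kPa/(g/m^2)


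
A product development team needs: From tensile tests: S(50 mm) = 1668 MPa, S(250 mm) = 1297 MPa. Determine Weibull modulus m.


Formula: m = ln(L1/L2) / ln(S2/S1)
Step 1: ln(L1/L2) = ln(50/250) = -1.60944
Step 2: S2/S1 = 1297/1668 = 0.77758
Step 3: ln(S2/S1) = ln(0.77758) = -0.25157
Step 4: m = -1.60944 / -0.25157 = 6.40

6.40 (Weibull m)


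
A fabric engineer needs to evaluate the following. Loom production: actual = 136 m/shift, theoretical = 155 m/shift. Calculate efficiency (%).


Formula: Efficiency% = (Actual output / Theoretical output) * 100
Efficiency% = (136 / 155) * 100
Efficiency% = 0.877419 * 100 = 87.7419% ≈ 87.7%

87.7%


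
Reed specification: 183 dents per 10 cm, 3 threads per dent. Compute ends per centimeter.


Formula: EPC = (dents per 10 cm * ends per dent) / 10
Step 1: Total ends per 10 cm = 183 * 3 = 549
Step 2: EPC = 549 / 10 = 54.9 ends/cm

54.9 ends/cm


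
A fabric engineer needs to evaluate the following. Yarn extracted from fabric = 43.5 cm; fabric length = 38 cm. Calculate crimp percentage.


Formula: Crimp% = ((L_yarn - L_fabric) / L_fabric) * 100
Step 1: Extension = 43.5 - 38 = 5.5 cm
Step 2: Crimp% = (5.5 / 38) * 100
Step 3: Crimp% = 0.144737 * 100 = 14.4737% ≈ 14.5%

14.5%


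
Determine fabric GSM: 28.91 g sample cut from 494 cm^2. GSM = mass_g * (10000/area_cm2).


Formula: GSM = mass_g / area_m2
Step 1: Convert area: 494 cm^2 = 494 / 10000 = 0.0494 m^2
Step 2: GSM = 28.91 g / 0.0494 m^2 = 585.2 g/m^2

585.2 g/m^2
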